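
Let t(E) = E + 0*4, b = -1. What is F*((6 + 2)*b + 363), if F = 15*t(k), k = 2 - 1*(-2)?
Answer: 21300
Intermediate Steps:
k = 4 (k = 2 + 2 = 4)
t(E) = E (t(E) = E + 0 = E)
F = 60 (F = 15*4 = 60)
F*((6 + 2)*b + 363) = 60*((6 + 2)*(-1) + 363) = 60*(8*(-1) + 363) = 60*(-8 + 363) = 60*355 = 21300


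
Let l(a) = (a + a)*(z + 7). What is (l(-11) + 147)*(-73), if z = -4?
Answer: -5913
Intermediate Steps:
l(a) = 6*a (l(a) = (a + a)*(-4 + 7) = (2*a)*3 = 6*a)
(l(-11) + 147)*(-73) = (6*(-11) + 147)*(-73) = (-66 + 147)*(-73) = 81*(-73) = -5913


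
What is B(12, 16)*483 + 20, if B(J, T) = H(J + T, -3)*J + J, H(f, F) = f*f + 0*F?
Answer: 4549880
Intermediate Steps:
H(f, F) = f² (H(f, F) = f² + 0 = f²)
B(J, T) = J + J*(J + T)² (B(J, T) = (J + T)²*J + J = J*(J + T)² + J = J + J*(J + T)²)
B(12, 16)*483 + 20 = (12*(1 + (12 + 16)²))*483 + 20 = (12*(1 + 28²))*483 + 20 = (12*(1 + 784))*483 + 20 = (12*785)*483 + 20 = 9420*483 + 20 = 4549860 + 20 = 4549880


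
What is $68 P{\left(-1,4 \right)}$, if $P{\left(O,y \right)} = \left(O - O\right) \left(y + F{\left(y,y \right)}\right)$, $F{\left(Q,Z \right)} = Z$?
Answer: $0$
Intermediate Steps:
$P{\left(O,y \right)} = 0$ ($P{\left(O,y \right)} = \left(O - O\right) \left(y + y\right) = 0 \cdot 2 y = 0$)
$68 P{\left(-1,4 \right)} = 68 \cdot 0 = 0$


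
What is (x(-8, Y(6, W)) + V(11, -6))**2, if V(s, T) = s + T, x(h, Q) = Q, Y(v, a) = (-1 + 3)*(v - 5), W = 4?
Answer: 49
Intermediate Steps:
Y(v, a) = -10 + 2*v (Y(v, a) = 2*(-5 + v) = -10 + 2*v)
V(s, T) = T + s
(x(-8, Y(6, W)) + V(11, -6))**2 = ((-10 + 2*6) + (-6 + 11))**2 = ((-10 + 12) + 5)**2 = (2 + 5)**2 = 7**2 = 49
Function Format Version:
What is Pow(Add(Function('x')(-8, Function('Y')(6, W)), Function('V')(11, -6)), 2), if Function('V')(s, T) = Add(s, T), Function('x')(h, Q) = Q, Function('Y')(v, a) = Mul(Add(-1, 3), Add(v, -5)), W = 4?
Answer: 49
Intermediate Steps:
Function('Y')(v, a) = Add(-10, Mul(2, v)) (Function('Y')(v, a) = Mul(2, Add(-5, v)) = Add(-10, Mul(2, v)))
Function('V')(s, T) = Add(T, s)
Pow(Add(Function('x')(-8, Function('Y')(6, W)), Function('V')(11, -6)), 2) = Pow(Add(Add(-10, Mul(2, 6)), Add(-6, 11)), 2) = Pow(Add(Add(-10, 12), 5), 2) = Pow(Add(2, 5), 2) = Pow(7, 2) = 49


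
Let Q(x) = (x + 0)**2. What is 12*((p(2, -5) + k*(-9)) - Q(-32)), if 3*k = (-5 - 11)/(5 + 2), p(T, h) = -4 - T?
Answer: -85944/7 ≈ -12278.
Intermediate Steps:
k = -16/21 (k = ((-5 - 11)/(5 + 2))/3 = (-16/7)/3 = (-16*1/7)/3 = (1/3)*(-16/7) = -16/21 ≈ -0.76190)
Q(x) = x**2
12*((p(2, -5) + k*(-9)) - Q(-32)) = 12*(((-4 - 1*2) - 16/21*(-9)) - 1*(-32)**2) = 12*(((-4 - 2) + 48/7) - 1*1024) = 12*((-6 + 48/7) - 1024) = 12*(6/7 - 1024) = 12*(-7162/7) = -85944/7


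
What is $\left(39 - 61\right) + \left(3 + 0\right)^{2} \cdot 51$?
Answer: $437$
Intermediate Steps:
$\left(39 - 61\right) + \left(3 + 0\right)^{2} \cdot 51 = \left(39 - 61\right) + 3^{2} \cdot 51 = -22 + 9 \cdot 51 = -22 + 459 = 437$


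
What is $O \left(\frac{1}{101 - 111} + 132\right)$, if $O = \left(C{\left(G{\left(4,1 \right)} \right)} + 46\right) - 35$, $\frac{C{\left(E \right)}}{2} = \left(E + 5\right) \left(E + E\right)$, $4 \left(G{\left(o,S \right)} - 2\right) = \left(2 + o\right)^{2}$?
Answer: $\frac{188617}{2} \approx 94309.0$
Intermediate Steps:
$G{\left(o,S \right)} = 2 + \frac{\left(2 + o\right)^{2}}{4}$
$C{\left(E \right)} = 4 E \left(5 + E\right)$ ($C{\left(E \right)} = 2 \left(E + 5\right) \left(E + E\right) = 2 \left(5 + E\right) 2 E = 2 \cdot 2 E \left(5 + E\right) = 4 E \left(5 + E\right)$)
$O = 715$ ($O = \left(4 \left(2 + \frac{\left(2 + 4\right)^{2}}{4}\right) \left(5 + \left(2 + \frac{\left(2 + 4\right)^{2}}{4}\right)\right) + 46\right) - 35 = \left(4 \left(2 + \frac{6^{2}}{4}\right) \left(5 + \left(2 + \frac{6^{2}}{4}\right)\right) + 46\right) - 35 = \left(4 \left(2 + \frac{1}{4} \cdot 36\right) \left(5 + \left(2 + \frac{1}{4} \cdot 36\right)\right) + 46\right) - 35 = \left(4 \left(2 + 9\right) \left(5 + \left(2 + 9\right)\right) + 46\right) - 35 = \left(4 \cdot 11 \left(5 + 11\right) + 46\right) - 35 = \left(4 \cdot 11 \cdot 16 + 46\right) - 35 = \left(704 + 46\right) - 35 = 750 - 35 = 715$)
$O \left(\frac{1}{101 - 111} + 132\right) = 715 \left(\frac{1}{101 - 111} + 132\right) = 715 \left(\frac{1}{-10} + 132\right) = 715 \left(- \frac{1}{10} + 132\right) = 715 \cdot \frac{1319}{10} = \frac{188617}{2}$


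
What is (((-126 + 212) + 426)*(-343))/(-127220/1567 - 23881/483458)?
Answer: 133042938520576/61542948287 ≈ 2161.8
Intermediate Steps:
(((-126 + 212) + 426)*(-343))/(-127220/1567 - 23881/483458) = ((86 + 426)*(-343))/(-127220*1/1567 - 23881*1/483458) = (512*(-343))/(-127220/1567 - 23881/483458) = -175616/(-61542948287/757578686) = -175616*(-757578686/61542948287) = 133042938520576/61542948287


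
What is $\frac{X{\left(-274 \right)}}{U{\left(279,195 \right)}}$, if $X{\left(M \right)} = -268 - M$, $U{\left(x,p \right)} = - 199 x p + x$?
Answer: $- \frac{1}{1804386} \approx -5.5421 \cdot 10^{-7}$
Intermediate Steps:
$U{\left(x,p \right)} = x - 199 p x$ ($U{\left(x,p \right)} = - 199 p x + x = x - 199 p x$)
$\frac{X{\left(-274 \right)}}{U{\left(279,195 \right)}} = \frac{-268 - -274}{279 \left(1 - 38805\right)} = \frac{-268 + 274}{279 \left(1 - 38805\right)} = \frac{6}{279 \left(-38804\right)} = \frac{6}{-10826316} = 6 \left(- \frac{1}{10826316}\right) = - \frac{1}{1804386}$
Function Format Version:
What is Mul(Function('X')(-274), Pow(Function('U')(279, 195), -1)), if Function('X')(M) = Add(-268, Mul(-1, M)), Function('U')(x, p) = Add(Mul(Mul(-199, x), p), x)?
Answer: Rational(-1, 1804386) ≈ -5.5421e-7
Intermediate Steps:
Function('U')(x, p) = Add(x, Mul(-199, p, x)) (Function('U')(x, p) = Add(Mul(-199, p, x), x) = Add(x, Mul(-199, p, x)))
Mul(Function('X')(-274), Pow(Function('U')(279, 195), -1)) = Mul(Add(-268, Mul(-1, -274)), Pow(Mul(279, Add(1, Mul(-199, 195))), -1)) = Mul(Add(-268, 274), Pow(Mul(279, Add(1, -38805)), -1)) = Mul(6, Pow(Mul(279, -38804), -1)) = Mul(6, Pow(-10826316, -1)) = Mul(6, Rational(-1, 10826316)) = Rational(-1, 1804386)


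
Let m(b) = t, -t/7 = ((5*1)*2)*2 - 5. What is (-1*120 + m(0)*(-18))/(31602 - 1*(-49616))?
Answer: 885/40609 ≈ 0.021793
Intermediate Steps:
t = -105 (t = -7*(((5*1)*2)*2 - 5) = -7*((5*2)*2 - 5) = -7*(10*2 - 5) = -7*(20 - 5) = -7*15 = -105)
m(b) = -105
(-1*120 + m(0)*(-18))/(31602 - 1*(-49616)) = (-1*120 - 105*(-18))/(31602 - 1*(-49616)) = (-120 + 1890)/(31602 + 49616) = 1770/81218 = 1770*(1/81218) = 885/40609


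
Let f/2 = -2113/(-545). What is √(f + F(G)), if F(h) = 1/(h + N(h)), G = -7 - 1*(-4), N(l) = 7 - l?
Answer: √114934505/3815 ≈ 2.8102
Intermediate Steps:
f = 4226/545 (f = 2*(-2113/(-545)) = 2*(-2113*(-1/545)) = 2*(2113/545) = 4226/545 ≈ 7.7541)
G = -3 (G = -7 + 4 = -3)
F(h) = ⅐ (F(h) = 1/(h + (7 - h)) = 1/7 = ⅐)
√(f + F(G)) = √(4226/545 + ⅐) = √(30127/3815) = √114934505/3815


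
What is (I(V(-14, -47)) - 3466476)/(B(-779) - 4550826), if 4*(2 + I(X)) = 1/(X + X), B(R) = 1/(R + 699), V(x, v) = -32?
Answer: 4437091845/5825057296 ≈ 0.76173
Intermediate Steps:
B(R) = 1/(699 + R)
I(X) = -2 + 1/(8*X) (I(X) = -2 + 1/(4*(X + X)) = -2 + 1/(4*((2*X))) = -2 + (1/(2*X))/4 = -2 + 1/(8*X))
(I(V(-14, -47)) - 3466476)/(B(-779) - 4550826) = ((-2 + (⅛)/(-32)) - 3466476)/(1/(699 - 779) - 4550826) = ((-2 + (⅛)*(-1/32)) - 3466476)/(1/(-80) - 4550826) = ((-2 - 1/256) - 3466476)/(-1/80 - 4550826) = (-513/256 - 3466476)/(-364066081/80) = -887418369/256*(-80/364066081) = 4437091845/5825057296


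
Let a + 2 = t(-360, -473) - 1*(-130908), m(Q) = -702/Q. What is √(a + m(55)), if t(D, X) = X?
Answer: √394521215/55 ≈ 361.14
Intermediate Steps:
a = 130433 (a = -2 + (-473 - 1*(-130908)) = -2 + (-473 + 130908) = -2 + 130435 = 130433)
√(a + m(55)) = √(130433 - 702/55) = √(7173113/55) = √394521215/55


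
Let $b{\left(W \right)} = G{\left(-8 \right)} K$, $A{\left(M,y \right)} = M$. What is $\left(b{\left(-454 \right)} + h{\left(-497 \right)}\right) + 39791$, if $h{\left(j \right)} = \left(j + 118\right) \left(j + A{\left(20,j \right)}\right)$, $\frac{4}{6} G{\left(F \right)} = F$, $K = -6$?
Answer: $220646$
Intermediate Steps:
$G{\left(F \right)} = \frac{3 F}{2}$
$b{\left(W \right)} = 72$ ($b{\left(W \right)} = \frac{3}{2} \left(-8\right) \left(-6\right) = \left(-12\right) \left(-6\right) = 72$)
$h{\left(j \right)} = \left(20 + j\right) \left(118 + j\right)$ ($h{\left(j \right)} = \left(j + 118\right) \left(j + 20\right) = \left(118 + j\right) \left(20 + j\right) = \left(20 + j\right) \left(118 + j\right)$)
$\left(b{\left(-454 \right)} + h{\left(-497 \right)}\right) + 39791 = \left(72 + \left(2360 + \left(-497\right)^{2} + 138 \left(-497\right)\right)\right) + 39791 = \left(72 + \left(2360 + 247009 - 68586\right)\right) + 39791 = \left(72 + 180783\right) + 39791 = 180855 + 39791 = 220646$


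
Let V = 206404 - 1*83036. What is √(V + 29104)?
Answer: 2*√38118 ≈ 390.48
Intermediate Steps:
V = 123368 (V = 206404 - 83036 = 123368)
√(V + 29104) = √(123368 + 29104) = √152472 = 2*√38118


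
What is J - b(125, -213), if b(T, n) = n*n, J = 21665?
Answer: -23704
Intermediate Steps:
b(T, n) = n²
J - b(125, -213) = 21665 - 1*(-213)² = 21665 - 1*45369 = 21665 - 45369 = -23704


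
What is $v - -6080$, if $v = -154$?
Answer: $5926$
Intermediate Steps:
$v - -6080 = -154 - -6080 = -154 + 6080 = 5926$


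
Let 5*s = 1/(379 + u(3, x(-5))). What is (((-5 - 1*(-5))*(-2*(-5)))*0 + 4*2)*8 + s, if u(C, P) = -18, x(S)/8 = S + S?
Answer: 115521/1805 ≈ 64.000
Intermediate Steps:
x(S) = 16*S (x(S) = 8*(S + S) = 8*(2*S) = 16*S)
s = 1/1805 (s = 1/(5*(379 - 18)) = (⅕)/361 = (⅕)*(1/361) = 1/1805 ≈ 0.00055402)
(((-5 - 1*(-5))*(-2*(-5)))*0 + 4*2)*8 + s = (((-5 - 1*(-5))*(-2*(-5)))*0 + 4*2)*8 + 1/1805 = (((-5 + 5)*10)*0 + 8)*8 + 1/1805 = ((0*10)*0 + 8)*8 + 1/1805 = (0*0 + 8)*8 + 1/1805 = (0 + 8)*8 + 1/1805 = 8*8 + 1/1805 = 64 + 1/1805 = 115521/1805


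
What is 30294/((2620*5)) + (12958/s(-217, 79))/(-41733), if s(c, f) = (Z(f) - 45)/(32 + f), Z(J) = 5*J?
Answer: 1412161993/637819350 ≈ 2.2140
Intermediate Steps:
s(c, f) = (-45 + 5*f)/(32 + f) (s(c, f) = (5*f - 45)/(32 + f) = (-45 + 5*f)/(32 + f))
30294/((2620*5)) + (12958/s(-217, 79))/(-41733) = 30294/((2620*5)) + (12958/((5*(-9 + 79)/(32 + 79))))/(-41733) = 30294/13100 + (12958/((5*70/111)))*(-1/41733) = 30294*(1/13100) + (12958/((5*(1/111)*70)))*(-1/41733) = 15147/6550 + (12958/(350/111))*(-1/41733) = 15147/6550 + (12958*(111/350))*(-1/41733) = 15147/6550 + (719169/175)*(-1/41733) = 15147/6550 - 239723/2434425 = 1412161993/637819350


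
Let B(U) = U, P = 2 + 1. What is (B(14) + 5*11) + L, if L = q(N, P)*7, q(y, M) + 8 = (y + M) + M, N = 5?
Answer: 90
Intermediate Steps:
P = 3
q(y, M) = -8 + y + 2*M (q(y, M) = -8 + ((y + M) + M) = -8 + ((M + y) + M) = -8 + (y + 2*M) = -8 + y + 2*M)
L = 21 (L = (-8 + 5 + 2*3)*7 = (-8 + 5 + 6)*7 = 3*7 = 21)
(B(14) + 5*11) + L = (14 + 5*11) + 21 = (14 + 55) + 21 = 69 + 21 = 90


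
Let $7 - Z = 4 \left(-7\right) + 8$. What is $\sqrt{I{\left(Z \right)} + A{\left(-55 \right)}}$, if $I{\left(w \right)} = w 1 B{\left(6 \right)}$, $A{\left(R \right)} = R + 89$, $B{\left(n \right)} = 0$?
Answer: $\sqrt{34} \approx 5.8309$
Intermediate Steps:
$A{\left(R \right)} = 89 + R$
$Z = 27$ ($Z = 7 - \left(4 \left(-7\right) + 8\right) = 7 - \left(-28 + 8\right) = 7 - -20 = 7 + 20 = 27$)
$I{\left(w \right)} = 0$ ($I{\left(w \right)} = w 1 \cdot 0 = w 0 = 0$)
$\sqrt{I{\left(Z \right)} + A{\left(-55 \right)}} = \sqrt{0 + \left(89 - 55\right)} = \sqrt{0 + 34} = \sqrt{34}$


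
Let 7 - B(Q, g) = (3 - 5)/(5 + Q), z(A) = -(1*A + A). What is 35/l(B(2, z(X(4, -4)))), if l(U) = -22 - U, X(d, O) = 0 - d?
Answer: -49/41 ≈ -1.1951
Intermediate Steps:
X(d, O) = -d
z(A) = -2*A (z(A) = -(A + A) = -2*A)
B(Q, g) = 7 + 2/(5 + Q) (B(Q, g) = 7 - (3 - 5)/(5 + Q) = 7 - (-2)/(5 + Q) = 7 + 2/(5 + Q))
35/l(B(2, z(X(4, -4)))) = 35/(-22 - (37 + 7*2)/(5 + 2)) = 35/(-22 - (37 + 14)/7) = 35/(-22 - 51/7) = 35/(-205/7) = 35*(-7/205) = -49/41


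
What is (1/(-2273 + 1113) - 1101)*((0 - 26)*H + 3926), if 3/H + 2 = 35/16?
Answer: -448283511/116 ≈ -3.8645e+6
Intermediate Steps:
H = 16 (H = 3/(-2 + 35/16) = 3/(3/16) = 3*(16/3) = 16)
(1/(-2273 + 1113) - 1101)*((0 - 26)*H + 3926) = (1/(-2273 + 1113) - 1101)*((0 - 26)*16 + 3926) = (1/(-1160) - 1101)*(-26*16 + 3926) = (-1/1160 - 1101)*(-416 + 3926) = -1277161/1160*3510 = -448283511/116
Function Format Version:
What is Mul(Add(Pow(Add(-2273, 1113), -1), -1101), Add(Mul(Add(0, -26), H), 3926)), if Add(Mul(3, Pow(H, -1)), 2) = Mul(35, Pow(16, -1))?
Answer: Rational(-448283511, 116) ≈ -3.8645e+6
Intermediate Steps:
H = 16 (H = Mul(3, Pow(Add(-2, Mul(35, Pow(16, -1))), -1)) = Mul(3, Pow(Add(-2, Mul(35, Rational(1, 16))), -1)) = Mul(3, Pow(Add(-2, Rational(35, 16)), -1)) = Mul(3, Pow(Rational(3, 16), -1)) = Mul(3, Rational(16, 3)) = 16)
Mul(Add(Pow(Add(-2273, 1113), -1), -1101), Add(Mul(Add(0, -26), H), 3926)) = Mul(Add(Pow(Add(-2273, 1113), -1), -1101), Add(Mul(Add(0, -26), 16), 3926)) = Mul(Add(Pow(-1160, -1), -1101), Add(Mul(-26, 16), 3926)) = Mul(Add(Rational(-1, 1160), -1101), Add(-416, 3926)) = Mul(Rational(-1277161, 1160), 3510) = Rational(-448283511, 116)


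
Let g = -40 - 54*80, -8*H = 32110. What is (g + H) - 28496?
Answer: -147479/4 ≈ -36870.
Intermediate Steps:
H = -16055/4 (H = -1/8*32110 = -16055/4 ≈ -4013.8)
g = -4360 (g = -40 - 4320 = -4360)
(g + H) - 28496 = (-4360 - 16055/4) - 28496 = -33495/4 - 28496 = -147479/4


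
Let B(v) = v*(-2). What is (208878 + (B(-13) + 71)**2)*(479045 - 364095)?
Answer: 25092090650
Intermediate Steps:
B(v) = -2*v
(208878 + (B(-13) + 71)**2)*(479045 - 364095) = (208878 + (-2*(-13) + 71)**2)*(479045 - 364095) = (208878 + (26 + 71)**2)*114950 = (208878 + 97**2)*114950 = (208878 + 9409)*114950 = 218287*114950 = 25092090650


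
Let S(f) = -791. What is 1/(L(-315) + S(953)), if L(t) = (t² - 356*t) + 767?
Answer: 1/211341 ≈ 4.7317e-6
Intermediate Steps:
L(t) = 767 + t² - 356*t
1/(L(-315) + S(953)) = 1/((767 + (-315)² - 356*(-315)) - 791) = 1/((767 + 99225 + 112140) - 791) = 1/(212132 - 791) = 1/211341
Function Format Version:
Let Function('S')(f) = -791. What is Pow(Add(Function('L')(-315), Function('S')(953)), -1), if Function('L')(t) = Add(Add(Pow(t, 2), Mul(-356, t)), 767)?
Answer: Rational(1, 211341) ≈ 4.7317e-6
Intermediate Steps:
Function('L')(t) = Add(767, Pow(t, 2), Mul(-356, t))
Pow(Add(Function('L')(-315), Function('S')(953)), -1) = Pow(Add(Add(767, Pow(-315, 2), Mul(-356, -315)), -791), -1) = Pow(Add(Add(767, 99225, 112140), -791), -1) = Pow(Add(212132, -791), -1) = Pow(211341, -1) = Rational(1, 211341)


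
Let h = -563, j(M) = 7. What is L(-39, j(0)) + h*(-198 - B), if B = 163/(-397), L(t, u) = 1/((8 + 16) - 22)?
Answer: 88327215/794 ≈ 1.1124e+5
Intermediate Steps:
L(t, u) = ½ (L(t, u) = 1/(24 - 22) = 1/2 = ½)
B = -163/397 (B = 163*(-1/397) = -163/397 ≈ -0.41058)
L(-39, j(0)) + h*(-198 - B) = ½ - 563*(-198 - 1*(-163/397)) = ½ - 563*(-198 + 163/397) = ½ - 563*(-78443/397) = ½ + 44163409/397 = 88327215/794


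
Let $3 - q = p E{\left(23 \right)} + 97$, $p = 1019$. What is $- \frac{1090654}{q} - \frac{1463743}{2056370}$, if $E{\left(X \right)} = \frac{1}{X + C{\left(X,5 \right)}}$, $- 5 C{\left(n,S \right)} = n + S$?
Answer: $\frac{195103142179421}{27294199010} \approx 7148.2$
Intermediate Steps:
$C{\left(n,S \right)} = - \frac{S}{5} - \frac{n}{5}$ ($C{\left(n,S \right)} = - \frac{n + S}{5} = - \frac{S + n}{5} = - \frac{S}{5} - \frac{n}{5}$)
$E{\left(X \right)} = \frac{1}{-1 + \frac{4 X}{5}}$ ($E{\left(X \right)} = \frac{1}{X - \left(1 + \frac{X}{5}\right)} = \frac{1}{-1 + \frac{4 X}{5}}$)
$q = - \frac{13273}{87}$ ($q = 3 - \left(1019 \frac{5}{-5 + 4 \cdot 23} + 97\right) = 3 - \left(1019 \frac{5}{-5 + 92} + 97\right) = 3 - \left(1019 \cdot \frac{5}{87} + 97\right) = 3 - \left(\frac{5095}{87} + 97\right) = 3 - \frac{13534}{87} = - \frac{13273}{87} \approx -152.56$)
$- \frac{1090654}{q} - \frac{1463743}{2056370} = - \frac{1090654}{- \frac{13273}{87}} - \frac{1463743}{2056370} = \left(-1090654\right) \left(- \frac{87}{13273}\right) - \frac{1463743}{2056370} = \frac{94886898}{13273} - \frac{1463743}{2056370} = \frac{195103142179421}{27294199010}$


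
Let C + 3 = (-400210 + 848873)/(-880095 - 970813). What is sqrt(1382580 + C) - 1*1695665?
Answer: -1695665 + sqrt(1184128749410056931)/925454 ≈ -1.6945e+6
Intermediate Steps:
C = -6001387/1850908 (C = -3 + (-400210 + 848873)/(-880095 - 970813) = -3 + 448663/(-1850908) = -3 + 448663*(-1/1850908) = -3 - 448663/1850908 = -6001387/1850908 ≈ -3.2424)
sqrt(1382580 + C) - 1*1695665 = sqrt(1382580 - 6001387/1850908) - 1*1695665 = sqrt(2559022381253/1850908) - 1695665 = sqrt(1184128749410056931)/925454 - 1695665 = -1695665 + sqrt(1184128749410056931)/925454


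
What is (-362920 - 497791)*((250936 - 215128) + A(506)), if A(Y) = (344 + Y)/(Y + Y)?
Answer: -15595457583103/506 ≈ -3.0821e+10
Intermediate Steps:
A(Y) = (344 + Y)/(2*Y) (A(Y) = (344 + Y)/((2*Y)) = (344 + Y)*(1/(2*Y)) = (344 + Y)/(2*Y))
(-362920 - 497791)*((250936 - 215128) + A(506)) = (-362920 - 497791)*((250936 - 215128) + (1/2)*(344 + 506)/506) = -860711*(35808 + (1/2)*(1/506)*850) = -860711*(35808 + 425/506) = -860711*18119273/506 = -15595457583103/506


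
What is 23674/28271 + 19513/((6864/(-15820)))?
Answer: -167826394337/3731772 ≈ -44972.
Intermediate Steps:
23674/28271 + 19513/((6864/(-15820))) = 23674*(1/28271) + 19513/((6864*(-1/15820))) = 23674/28271 + 19513/(-1716/3955) = 23674/28271 + 19513*(-3955/1716) = 23674/28271 - 5936455/132 = -167826394337/3731772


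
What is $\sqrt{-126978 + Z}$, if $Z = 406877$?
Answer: $\sqrt{279899} \approx 529.05$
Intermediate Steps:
$\sqrt{-126978 + Z} = \sqrt{-126978 + 406877} = \sqrt{279899}$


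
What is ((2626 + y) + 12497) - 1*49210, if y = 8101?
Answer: -25986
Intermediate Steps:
((2626 + y) + 12497) - 1*49210 = ((2626 + 8101) + 12497) - 1*49210 = (10727 + 12497) - 49210 = 23224 - 49210 = -25986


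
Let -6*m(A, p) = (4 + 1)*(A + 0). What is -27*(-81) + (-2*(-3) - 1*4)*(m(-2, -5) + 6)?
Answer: 6607/3 ≈ 2202.3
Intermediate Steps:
m(A, p) = -5*A/6 (m(A, p) = -(4 + 1)*(A + 0)/6 = -5*A/6)
-27*(-81) + (-2*(-3) - 1*4)*(m(-2, -5) + 6) = -27*(-81) + (-2*(-3) - 1*4)*(-⅚*(-2) + 6) = 2187 + (6 - 4)*(5/3 + 6) = 2187 + 2*(23/3) = 2187 + 46/3 = 6607/3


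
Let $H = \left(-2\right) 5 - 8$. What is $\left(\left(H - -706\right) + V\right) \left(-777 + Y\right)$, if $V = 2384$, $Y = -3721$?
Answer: $-13817856$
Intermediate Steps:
$H = -18$ ($H = -10 - 8 = -18$)
$\left(\left(H - -706\right) + V\right) \left(-777 + Y\right) = \left(\left(-18 - -706\right) + 2384\right) \left(-777 - 3721\right) = \left(\left(-18 + 706\right) + 2384\right) \left(-4498\right) = \left(688 + 2384\right) \left(-4498\right) = 3072 \left(-4498\right) = -13817856$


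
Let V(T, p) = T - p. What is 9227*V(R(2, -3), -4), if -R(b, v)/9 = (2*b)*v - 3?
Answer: 1282553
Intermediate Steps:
R(b, v) = 27 - 18*b*v (R(b, v) = -9*((2*b)*v - 3) = -9*(2*b*v - 3) = -9*(-3 + 2*b*v) = 27 - 18*b*v)
9227*V(R(2, -3), -4) = 9227*((27 - 18*2*(-3)) - 1*(-4)) = 9227*((27 + 108) + 4) = 9227*(135 + 4) = 9227*139 = 1282553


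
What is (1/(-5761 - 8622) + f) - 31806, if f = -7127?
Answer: -559973340/14383 ≈ -38933.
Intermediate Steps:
(1/(-5761 - 8622) + f) - 31806 = (1/(-5761 - 8622) - 7127) - 31806 = (1/(-14383) - 7127) - 31806 = (-1/14383 - 7127) - 31806 = -102507642/14383 - 31806 = -559973340/14383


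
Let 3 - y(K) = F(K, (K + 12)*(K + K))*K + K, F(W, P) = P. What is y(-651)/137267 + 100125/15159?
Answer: 2741378717721/693610151 ≈ 3952.3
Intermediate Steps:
y(K) = 3 - K - 2*K²*(12 + K) (y(K) = 3 - (((K + 12)*(K + K))*K + K) = 3 - (((12 + K)*(2*K))*K + K) = 3 - ((2*K*(12 + K))*K + K) = 3 - (2*K²*(12 + K) + K) = 3 - (K + 2*K²*(12 + K)) = 3 + (-K - 2*K²*(12 + K)) = 3 - K - 2*K²*(12 + K))
y(-651)/137267 + 100125/15159 = (3 - 1*(-651) - 2*(-651)²*(12 - 651))/137267 + 100125/15159 = (3 + 651 - 2*423801*(-639))*(1/137267) + 100125*(1/15159) = (3 + 651 + 541617678)*(1/137267) + 33375/5053 = 541618332*(1/137267) + 33375/5053 = 541618332/137267 + 33375/5053 = 2741378717721/693610151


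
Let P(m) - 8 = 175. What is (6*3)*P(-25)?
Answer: 3294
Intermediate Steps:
P(m) = 183 (P(m) = 8 + 175 = 183)
(6*3)*P(-25) = (6*3)*183 = 18*183 = 3294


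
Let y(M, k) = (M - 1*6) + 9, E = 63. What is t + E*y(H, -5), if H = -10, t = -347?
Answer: -788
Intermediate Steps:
y(M, k) = 3 + M (y(M, k) = (M - 6) + 9 = (-6 + M) + 9 = 3 + M)
t + E*y(H, -5) = -347 + 63*(3 - 10) = -347 + 63*(-7) = -347 - 441 = -788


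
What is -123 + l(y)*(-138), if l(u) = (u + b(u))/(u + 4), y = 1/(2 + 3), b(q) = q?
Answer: -953/7 ≈ -136.14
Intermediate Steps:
y = ⅕ (y = 1/5 = ⅕ ≈ 0.20000)
l(u) = 2*u/(4 + u) (l(u) = (u + u)/(u + 4) = (2*u)/(4 + u) = 2*u/(4 + u))
-123 + l(y)*(-138) = -123 + (2*(⅕)/(4 + ⅕))*(-138) = -123 + (2*(⅕)/(21/5))*(-138) = -123 + (2*(⅕)*(5/21))*(-138) = -123 + (2/21)*(-138) = -123 - 92/7 = -953/7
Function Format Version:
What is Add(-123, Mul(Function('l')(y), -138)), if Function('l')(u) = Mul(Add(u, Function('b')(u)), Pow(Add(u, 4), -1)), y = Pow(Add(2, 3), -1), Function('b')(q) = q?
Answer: Rational(-953, 7) ≈ -136.14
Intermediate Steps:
y = Rational(1, 5) (y = Pow(5, -1) = Rational(1, 5) ≈ 0.20000)
Function('l')(u) = Mul(2, u, Pow(Add(4, u), -1)) (Function('l')(u) = Mul(Add(u, u), Pow(Add(u, 4), -1)) = Mul(Mul(2, u), Pow(Add(4, u), -1)) = Mul(2, u, Pow(Add(4, u), -1)))
Add(-123, Mul(Function('l')(y), -138)) = Add(-123, Mul(Mul(2, Rational(1, 5), Pow(Add(4, Rational(1, 5)), -1)), -138)) = Add(-123, Mul(Mul(2, Rational(1, 5), Pow(Rational(21, 5), -1)), -138)) = Add(-123, Mul(Mul(2, Rational(1, 5), Rational(5, 21)), -138)) = Add(-123, Mul(Rational(2, 21), -138)) = Add(-123, Rational(-92, 7)) = Rational(-953, 7)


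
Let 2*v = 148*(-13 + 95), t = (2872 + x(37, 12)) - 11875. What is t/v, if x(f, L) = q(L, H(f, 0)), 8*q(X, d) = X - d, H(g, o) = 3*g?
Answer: -72123/48544 ≈ -1.4857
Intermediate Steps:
q(X, d) = -d/8 + X/8 (q(X, d) = (X - d)/8 = -d/8 + X/8)
x(f, L) = -3*f/8 + L/8
t = -72123/8 (t = (2872 + (-3/8*37 + (⅛)*12)) - 11875 = (2872 + (-111/8 + 3/2)) - 11875 = (2872 - 99/8) - 11875 = 22877/8 - 11875 = -72123/8 ≈ -9015.4)
v = 6068 (v = (148*(-13 + 95))/2 = (148*82)/2 = (½)*12136 = 6068)
t/v = -72123/8/6068 = -72123/8*1/6068 = -72123/48544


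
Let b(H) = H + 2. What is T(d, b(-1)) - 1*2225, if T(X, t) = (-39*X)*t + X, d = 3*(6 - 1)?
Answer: -2795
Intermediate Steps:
b(H) = 2 + H
d = 15 (d = 3*5 = 15)
T(X, t) = X - 39*X*t (T(X, t) = -39*X*t + X = X - 39*X*t)
T(d, b(-1)) - 1*2225 = 15*(1 - 39*(2 - 1)) - 1*2225 = 15*(1 - 39*1) - 2225 = 15*(1 - 39) - 2225 = 15*(-38) - 2225 = -570 - 2225 = -2795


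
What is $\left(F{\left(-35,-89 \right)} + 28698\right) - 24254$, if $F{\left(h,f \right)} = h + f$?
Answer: $4320$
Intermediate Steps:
$F{\left(h,f \right)} = f + h$
$\left(F{\left(-35,-89 \right)} + 28698\right) - 24254 = \left(\left(-89 - 35\right) + 28698\right) - 24254 = \left(-124 + 28698\right) - 24254 = 28574 - 24254 = 4320$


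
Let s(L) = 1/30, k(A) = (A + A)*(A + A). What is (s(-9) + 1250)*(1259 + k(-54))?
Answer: 484625423/30 ≈ 1.6154e+7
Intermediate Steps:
k(A) = 4*A² (k(A) = (2*A)*(2*A) = 4*A²)
s(L) = 1/30
(s(-9) + 1250)*(1259 + k(-54)) = (1/30 + 1250)*(1259 + 4*(-54)²) = 37501*(1259 + 4*2916)/30 = 37501*(1259 + 11664)/30 = (37501/30)*12923 = 484625423/30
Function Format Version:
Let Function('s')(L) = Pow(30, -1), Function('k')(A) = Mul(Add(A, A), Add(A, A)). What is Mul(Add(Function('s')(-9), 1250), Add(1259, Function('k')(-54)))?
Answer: Rational(484625423, 30) ≈ 1.6154e+7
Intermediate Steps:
Function('k')(A) = Mul(4, Pow(A, 2)) (Function('k')(A) = Mul(Mul(2, A), Mul(2, A)) = Mul(4, Pow(A, 2)))
Function('s')(L) = Rational(1, 30)
Mul(Add(Function('s')(-9), 1250), Add(1259, Function('k')(-54))) = Mul(Add(Rational(1, 30), 1250), Add(1259, Mul(4, Pow(-54, 2)))) = Mul(Rational(37501, 30), Add(1259, Mul(4, 2916))) = Mul(Rational(37501, 30), Add(1259, 11664)) = Mul(Rational(37501, 30), 12923) = Rational(484625423, 30)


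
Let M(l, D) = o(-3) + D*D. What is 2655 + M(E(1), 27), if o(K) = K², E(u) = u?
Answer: 3393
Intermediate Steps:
M(l, D) = 9 + D² (M(l, D) = (-3)² + D*D = 9 + D²)
2655 + M(E(1), 27) = 2655 + (9 + 27²) = 2655 + (9 + 729) = 2655 + 738 = 3393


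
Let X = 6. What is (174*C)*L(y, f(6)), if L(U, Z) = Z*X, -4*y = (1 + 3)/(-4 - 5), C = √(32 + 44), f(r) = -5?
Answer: -10440*√19 ≈ -45507.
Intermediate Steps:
C = 2*√19 (C = √76 = 2*√19 ≈ 8.7178)
y = ⅑ (y = -(1 + 3)/(4*(-4 - 5)) = -1/(-9) = -(-1)/9 = -¼*(-4/9) = ⅑ ≈ 0.11111)
L(U, Z) = 6*Z (L(U, Z) = Z*6 = 6*Z)
(174*C)*L(y, f(6)) = (174*(2*√19))*(6*(-5)) = (348*√19)*(-30) = -10440*√19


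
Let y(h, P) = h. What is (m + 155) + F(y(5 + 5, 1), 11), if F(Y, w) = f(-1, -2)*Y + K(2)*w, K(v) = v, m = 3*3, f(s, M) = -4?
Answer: 146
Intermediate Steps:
m = 9
F(Y, w) = -4*Y + 2*w
(m + 155) + F(y(5 + 5, 1), 11) = (9 + 155) + (-4*(5 + 5) + 2*11) = 164 + (-4*10 + 22) = 164 + (-40 + 22) = 164 - 18 = 146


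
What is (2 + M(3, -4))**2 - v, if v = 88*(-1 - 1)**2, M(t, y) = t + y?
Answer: -351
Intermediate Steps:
v = 352 (v = 88*(-2)**2 = 88*4 = 352)
(2 + M(3, -4))**2 - v = (2 + (3 - 4))**2 - 1*352 = (2 - 1)**2 - 352 = 1**2 - 352 = 1 - 352 = -351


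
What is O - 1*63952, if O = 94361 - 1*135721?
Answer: -105312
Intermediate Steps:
O = -41360 (O = 94361 - 135721 = -41360)
O - 1*63952 = -41360 - 1*63952 = -41360 - 63952 = -105312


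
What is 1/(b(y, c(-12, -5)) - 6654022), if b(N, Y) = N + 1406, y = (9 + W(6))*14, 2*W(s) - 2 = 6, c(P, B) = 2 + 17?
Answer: -1/6652434 ≈ -1.5032e-7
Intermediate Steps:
c(P, B) = 19
W(s) = 4 (W(s) = 1 + (1/2)*6 = 1 + 3 = 4)
y = 182 (y = (9 + 4)*14 = 13*14 = 182)
b(N, Y) = 1406 + N
1/(b(y, c(-12, -5)) - 6654022) = 1/((1406 + 182) - 6654022) = 1/(1588 - 6654022) = 1/(-6652434) = -1/6652434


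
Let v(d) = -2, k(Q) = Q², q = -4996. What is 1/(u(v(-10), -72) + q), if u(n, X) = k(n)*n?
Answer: -1/5004 ≈ -0.00019984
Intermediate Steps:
u(n, X) = n³ (u(n, X) = n²*n = n³)
1/(u(v(-10), -72) + q) = 1/((-2)³ - 4996) = 1/(-8 - 4996) = 1/(-5004) = -1/5004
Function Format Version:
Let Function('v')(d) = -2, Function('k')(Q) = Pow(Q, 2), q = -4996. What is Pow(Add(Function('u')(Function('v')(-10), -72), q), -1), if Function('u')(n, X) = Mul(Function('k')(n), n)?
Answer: Rational(-1, 5004) ≈ -0.00019984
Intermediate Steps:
Function('u')(n, X) = Pow(n, 3) (Function('u')(n, X) = Mul(Pow(n, 2), n) = Pow(n, 3))
Pow(Add(Function('u')(Function('v')(-10), -72), q), -1) = Pow(Add(Pow(-2, 3), -4996), -1) = Pow(Add(-8, -4996), -1) = Pow(-5004, -1) = Rational(-1, 5004)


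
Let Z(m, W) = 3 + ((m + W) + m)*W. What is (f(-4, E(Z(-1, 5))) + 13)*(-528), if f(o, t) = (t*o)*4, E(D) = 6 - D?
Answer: -108240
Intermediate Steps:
Z(m, W) = 3 + W*(W + 2*m) (Z(m, W) = 3 + ((W + m) + m)*W = 3 + (W + 2*m)*W = 3 + W*(W + 2*m))
f(o, t) = 4*o*t (f(o, t) = (o*t)*4 = 4*o*t)
(f(-4, E(Z(-1, 5))) + 13)*(-528) = (4*(-4)*(6 - (3 + 5² + 2*5*(-1))) + 13)*(-528) = (4*(-4)*(6 - (3 + 25 - 10)) + 13)*(-528) = (4*(-4)*(6 - 1*18) + 13)*(-528) = (4*(-4)*(6 - 18) + 13)*(-528) = (4*(-4)*(-12) + 13)*(-528) = (192 + 13)*(-528) = 205*(-528) = -108240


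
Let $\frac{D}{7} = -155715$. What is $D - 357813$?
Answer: $-1447818$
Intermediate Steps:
$D = -1090005$ ($D = 7 \left(-155715\right) = -1090005$)
$D - 357813 = -1090005 - 357813 = -1447818$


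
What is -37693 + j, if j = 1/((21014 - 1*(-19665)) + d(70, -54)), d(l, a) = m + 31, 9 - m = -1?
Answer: -1534858959/40720 ≈ -37693.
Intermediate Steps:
m = 10 (m = 9 - 1*(-1) = 9 + 1 = 10)
d(l, a) = 41 (d(l, a) = 10 + 31 = 41)
j = 1/40720 (j = 1/((21014 - 1*(-19665)) + 41) = 1/((21014 + 19665) + 41) = 1/(40679 + 41) = 1/40720 ≈ 2.4558e-5)
-37693 + j = -37693 + 1/40720 = -1534858959/40720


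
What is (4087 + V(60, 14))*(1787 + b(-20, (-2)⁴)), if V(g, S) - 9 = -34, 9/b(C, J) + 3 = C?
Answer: 166915704/23 ≈ 7.2572e+6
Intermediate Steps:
b(C, J) = 9/(-3 + C)
V(g, S) = -25 (V(g, S) = 9 - 34 = -25)
(4087 + V(60, 14))*(1787 + b(-20, (-2)⁴)) = (4087 - 25)*(1787 + 9/(-3 - 20)) = 4062*(1787 + 9/(-23)) = 4062*(1787 + 9*(-1/23)) = 4062*(1787 - 9/23) = 4062*(41092/23) = 166915704/23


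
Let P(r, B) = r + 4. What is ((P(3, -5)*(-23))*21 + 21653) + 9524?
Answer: 27796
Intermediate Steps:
P(r, B) = 4 + r
((P(3, -5)*(-23))*21 + 21653) + 9524 = (((4 + 3)*(-23))*21 + 21653) + 9524 = ((7*(-23))*21 + 21653) + 9524 = (-161*21 + 21653) + 9524 = (-3381 + 21653) + 9524 = 18272 + 9524 = 27796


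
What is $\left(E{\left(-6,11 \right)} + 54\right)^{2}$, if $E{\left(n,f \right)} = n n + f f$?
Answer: $44521$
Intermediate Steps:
$E{\left(n,f \right)} = f^{2} + n^{2}$ ($E{\left(n,f \right)} = n^{2} + f^{2} = f^{2} + n^{2}$)
$\left(E{\left(-6,11 \right)} + 54\right)^{2} = \left(\left(11^{2} + \left(-6\right)^{2}\right) + 54\right)^{2} = \left(\left(121 + 36\right) + 54\right)^{2} = \left(157 + 54\right)^{2} = 211^{2} = 44521$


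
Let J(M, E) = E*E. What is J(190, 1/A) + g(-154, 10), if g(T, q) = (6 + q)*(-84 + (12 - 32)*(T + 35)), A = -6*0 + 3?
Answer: 330625/9 ≈ 36736.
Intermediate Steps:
A = 3 (A = 0 + 3 = 3)
J(M, E) = E²
g(T, q) = (-784 - 20*T)*(6 + q) (g(T, q) = (6 + q)*(-84 - 20*(35 + T)) = (6 + q)*(-84 + (-700 - 20*T)) = (6 + q)*(-784 - 20*T) = (-784 - 20*T)*(6 + q))
J(190, 1/A) + g(-154, 10) = (1/3)² + (-4704 - 784*10 - 120*(-154) - 20*(-154)*10) = (⅓)² + (-4704 - 7840 + 18480 + 30800) = ⅑ + 36736 = 330625/9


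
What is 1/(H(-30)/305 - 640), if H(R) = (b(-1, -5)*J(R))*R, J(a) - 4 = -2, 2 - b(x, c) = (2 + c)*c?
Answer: -61/38884 ≈ -0.0015688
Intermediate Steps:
b(x, c) = 2 - c*(2 + c) (b(x, c) = 2 - (2 + c)*c = 2 - c*(2 + c))
J(a) = 2 (J(a) = 4 - 2 = 2)
H(R) = -26*R (H(R) = ((2 - 1*(-5)² - 2*(-5))*2)*R = ((2 - 1*25 + 10)*2)*R = ((2 - 25 + 10)*2)*R = (-13*2)*R = -26*R)
1/(H(-30)/305 - 640) = 1/(-26*(-30)/305 - 640) = 1/(780*(1/305) - 640) = 1/(156/61 - 640) = 1/(-38884/61) = -61/38884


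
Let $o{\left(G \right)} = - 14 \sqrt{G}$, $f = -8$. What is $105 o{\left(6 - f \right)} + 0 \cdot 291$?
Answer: $- 1470 \sqrt{14} \approx -5500.2$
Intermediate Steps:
$105 o{\left(6 - f \right)} + 0 \cdot 291 = 105 \left(- 14 \sqrt{6 - -8}\right) + 0 \cdot 291 = 105 \left(- 14 \sqrt{6 + 8}\right) + 0 = 105 \left(- 14 \sqrt{14}\right) + 0 = - 1470 \sqrt{14} + 0 = - 1470 \sqrt{14}$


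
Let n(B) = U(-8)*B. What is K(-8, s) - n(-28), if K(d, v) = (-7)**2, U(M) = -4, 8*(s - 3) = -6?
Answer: -63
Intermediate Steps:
s = 9/4 (s = 3 + (1/8)*(-6) = 3 - 3/4 = 9/4 ≈ 2.2500)
K(d, v) = 49
n(B) = -4*B
K(-8, s) - n(-28) = 49 - (-4)*(-28) = 49 - 1*112 = 49 - 112 = -63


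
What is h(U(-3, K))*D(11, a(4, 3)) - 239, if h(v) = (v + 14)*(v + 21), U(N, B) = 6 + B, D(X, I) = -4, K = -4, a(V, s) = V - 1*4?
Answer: -1711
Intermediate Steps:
a(V, s) = -4 + V (a(V, s) = V - 4 = -4 + V)
h(v) = (14 + v)*(21 + v)
h(U(-3, K))*D(11, a(4, 3)) - 239 = (294 + (6 - 4)² + 35*(6 - 4))*(-4) - 239 = (294 + 2² + 35*2)*(-4) - 239 = (294 + 4 + 70)*(-4) - 239 = 368*(-4) - 239 = -1472 - 239 = -1711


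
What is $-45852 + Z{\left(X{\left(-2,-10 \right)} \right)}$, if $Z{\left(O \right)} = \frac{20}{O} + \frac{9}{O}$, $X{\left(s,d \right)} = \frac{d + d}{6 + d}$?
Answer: $- \frac{229231}{5} \approx -45846.0$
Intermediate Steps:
$X{\left(s,d \right)} = \frac{2 d}{6 + d}$
$Z{\left(O \right)} = \frac{29}{O}$
$-45852 + Z{\left(X{\left(-2,-10 \right)} \right)} = -45852 + \frac{29}{2 \left(-10\right) \frac{1}{6 - 10}} = -45852 + \frac{29}{2 \left(-10\right) \frac{1}{-4}} = -45852 + \frac{29}{2 \left(-10\right) \left(- \frac{1}{4}\right)} = -45852 + \frac{29}{5} = - \frac{229231}{5}$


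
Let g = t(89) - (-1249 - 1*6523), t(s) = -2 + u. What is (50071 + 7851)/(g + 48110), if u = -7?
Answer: 57922/55873 ≈ 1.0367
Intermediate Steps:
t(s) = -9 (t(s) = -2 - 7 = -9)
g = 7763 (g = -9 - (-1249 - 1*6523) = -9 - (-1249 - 6523) = -9 - 1*(-7772) = -9 + 7772 = 7763)
(50071 + 7851)/(g + 48110) = (50071 + 7851)/(7763 + 48110) = 57922/55873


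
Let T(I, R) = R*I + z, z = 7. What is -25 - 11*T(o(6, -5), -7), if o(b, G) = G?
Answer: -487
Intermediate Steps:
T(I, R) = 7 + I*R (T(I, R) = R*I + 7 = I*R + 7 = 7 + I*R)
-25 - 11*T(o(6, -5), -7) = -25 - 11*(7 - 5*(-7)) = -25 - 11*(7 + 35) = -25 - 11*42 = -25 - 462 = -487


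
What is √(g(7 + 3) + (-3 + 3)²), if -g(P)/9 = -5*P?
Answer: 15*√2 ≈ 21.213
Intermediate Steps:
g(P) = 45*P (g(P) = -(-45)*P = 45*P)
√(g(7 + 3) + (-3 + 3)²) = √(45*(7 + 3) + (-3 + 3)²) = √(45*10 + 0²) = √(450 + 0) = √450 = 15*√2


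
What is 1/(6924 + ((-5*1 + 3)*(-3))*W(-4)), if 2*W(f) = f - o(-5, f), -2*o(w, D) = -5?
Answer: 2/13809 ≈ 0.00014483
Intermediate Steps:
o(w, D) = 5/2 (o(w, D) = -1/2*(-5) = 5/2)
W(f) = -5/4 + f/2 (W(f) = (f - 1*5/2)/2 = (f - 5/2)/2 = (-5/2 + f)/2 = -5/4 + f/2)
1/(6924 + ((-5*1 + 3)*(-3))*W(-4)) = 1/(6924 + ((-5*1 + 3)*(-3))*(-5/4 + (1/2)*(-4))) = 1/(6924 + ((-5 + 3)*(-3))*(-5/4 - 2)) = 1/(6924 - 2*(-3)*(-13/4)) = 1/(6924 + 6*(-13/4)) = 1/(6924 - 39/2) = 1/(13809/2) = 2/13809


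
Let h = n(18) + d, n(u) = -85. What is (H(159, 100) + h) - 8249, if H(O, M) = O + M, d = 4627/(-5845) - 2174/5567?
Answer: -37541688452/4648445 ≈ -8076.2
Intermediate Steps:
d = -5495077/4648445 (d = 4627*(-1/5845) - 2174*1/5567 = -661/835 - 2174/5567 = -5495077/4648445 ≈ -1.1821)
h = -400612902/4648445 (h = -85 - 5495077/4648445 = -400612902/4648445 ≈ -86.182)
H(O, M) = M + O
(H(159, 100) + h) - 8249 = ((100 + 159) - 400612902/4648445) - 8249 = (259 - 400612902/4648445) - 8249 = 803334353/4648445 - 8249 = -37541688452/4648445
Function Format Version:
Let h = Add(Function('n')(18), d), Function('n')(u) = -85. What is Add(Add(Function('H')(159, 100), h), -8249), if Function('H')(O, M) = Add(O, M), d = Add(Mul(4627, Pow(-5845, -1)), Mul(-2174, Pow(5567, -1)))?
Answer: Rational(-37541688452, 4648445) ≈ -8076.2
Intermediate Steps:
d = Rational(-5495077, 4648445) (d = Add(Mul(4627, Rational(-1, 5845)), Mul(-2174, Rational(1, 5567))) = Add(Rational(-661, 835), Rational(-2174, 5567)) = Rational(-5495077, 4648445) ≈ -1.1821)
h = Rational(-400612902, 4648445) (h = Add(-85, Rational(-5495077, 4648445)) = Rational(-400612902, 4648445) ≈ -86.182)
Function('H')(O, M) = Add(M, O)
Add(Add(Function('H')(159, 100), h), -8249) = Add(Add(Add(100, 159), Rational(-400612902, 4648445)), -8249) = Add(Add(259, Rational(-400612902, 4648445)), -8249) = Add(Rational(803334353, 4648445), -8249) = Rational(-37541688452, 4648445)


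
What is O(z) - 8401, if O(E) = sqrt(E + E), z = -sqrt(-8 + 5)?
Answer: -8401 + 3**(1/4)*(1 - I) ≈ -8399.7 - 1.3161*I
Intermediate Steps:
z = -I*sqrt(3) (z = -sqrt(-3) = -I*sqrt(3) ≈ -1.732*I)
O(E) = sqrt(2)*sqrt(E) (O(E) = sqrt(2*E) = sqrt(2)*sqrt(E))
O(z) - 8401 = sqrt(2)*sqrt(-I*sqrt(3)) - 8401 = sqrt(2)*(3**(1/4)*sqrt(-I)) - 8401 = sqrt(2)*3**(1/4)*sqrt(-I) - 8401 = -8401 + sqrt(2)*3**(1/4)*sqrt(-I)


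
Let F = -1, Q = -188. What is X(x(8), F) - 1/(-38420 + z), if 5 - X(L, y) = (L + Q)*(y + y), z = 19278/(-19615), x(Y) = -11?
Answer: -296175618539/753627578 ≈ -393.00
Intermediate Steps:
z = -19278/19615 (z = 19278*(-1/19615) = -19278/19615 ≈ -0.98282)
X(L, y) = 5 - 2*y*(-188 + L) (X(L, y) = 5 - (L - 188)*(y + y) = 5 - (-188 + L)*2*y = 5 - 2*y*(-188 + L))
X(x(8), F) - 1/(-38420 + z) = (5 + 376*(-1) - 2*(-11)*(-1)) - 1/(-38420 - 19278/19615) = (5 - 376 - 22) - 1/(-753627578/19615) = -393 - 1*(-19615/753627578) = -393 + 19615/753627578 = -296175618539/753627578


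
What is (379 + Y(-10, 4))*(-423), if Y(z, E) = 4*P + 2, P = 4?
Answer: -167931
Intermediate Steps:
Y(z, E) = 18 (Y(z, E) = 4*4 + 2 = 16 + 2 = 18)
(379 + Y(-10, 4))*(-423) = (379 + 18)*(-423) = 397*(-423) = -167931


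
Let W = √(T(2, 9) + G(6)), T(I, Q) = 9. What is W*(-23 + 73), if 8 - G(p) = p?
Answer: 50*√11 ≈ 165.83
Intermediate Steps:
G(p) = 8 - p
W = √11 (W = √(9 + (8 - 1*6)) = √(9 + (8 - 6)) = √(9 + 2) = √11 ≈ 3.3166)
W*(-23 + 73) = √11*(-23 + 73) = √11*50 = 50*√11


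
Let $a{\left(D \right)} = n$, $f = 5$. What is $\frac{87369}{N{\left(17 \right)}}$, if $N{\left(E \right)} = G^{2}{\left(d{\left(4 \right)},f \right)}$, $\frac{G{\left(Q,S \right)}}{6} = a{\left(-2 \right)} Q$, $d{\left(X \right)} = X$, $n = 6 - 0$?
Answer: $\frac{29123}{6912} \approx 4.2134$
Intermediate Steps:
$n = 6$ ($n = 6 + 0 = 6$)
$a{\left(D \right)} = 6$
$G{\left(Q,S \right)} = 36 Q$ ($G{\left(Q,S \right)} = 6 \cdot 6 Q = 36 Q$)
$N{\left(E \right)} = 20736$ ($N{\left(E \right)} = \left(36 \cdot 4\right)^{2} = 144^{2} = 20736$)
$\frac{87369}{N{\left(17 \right)}} = \frac{87369}{20736} = 87369 \cdot \frac{1}{20736} = \frac{29123}{6912}$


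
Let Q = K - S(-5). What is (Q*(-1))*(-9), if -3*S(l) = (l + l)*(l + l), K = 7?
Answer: 363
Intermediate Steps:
S(l) = -4*l**2/3 (S(l) = -(l + l)*(l + l)/3 = -2*l*2*l/3 = -4*l**2/3)
Q = 121/3 (Q = 7 - (-4)*(-5)**2/3 = 7 - (-4)*25/3 = 7 - 1*(-100/3) = 7 + 100/3 = 121/3 ≈ 40.333)
(Q*(-1))*(-9) = ((121/3)*(-1))*(-9) = -121/3*(-9) = 363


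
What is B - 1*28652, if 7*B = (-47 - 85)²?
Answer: -183140/7 ≈ -26163.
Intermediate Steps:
B = 17424/7 (B = (-47 - 85)²/7 = (⅐)*(-132)² = (⅐)*17424 = 17424/7 ≈ 2489.1)
B - 1*28652 = 17424/7 - 1*28652 = 17424/7 - 28652 = -183140/7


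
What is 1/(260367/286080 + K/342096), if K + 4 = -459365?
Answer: -679630720/294067877 ≈ -2.3111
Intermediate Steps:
K = -459369 (K = -4 - 459365 = -459369)
1/(260367/286080 + K/342096) = 1/(260367/286080 - 459369/342096) = 1/(260367*(1/286080) - 459369*1/342096) = 1/(86789/95360 - 153123/114032) = 1/(-294067877/679630720) = -679630720/294067877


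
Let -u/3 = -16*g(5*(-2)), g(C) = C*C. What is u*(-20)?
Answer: -96000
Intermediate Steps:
g(C) = C²
u = 4800 (u = -(-48)*(5*(-2))² = -(-48)*(-10)² = -(-48)*100 = -3*(-1600) = 4800)
u*(-20) = 4800*(-20) = -96000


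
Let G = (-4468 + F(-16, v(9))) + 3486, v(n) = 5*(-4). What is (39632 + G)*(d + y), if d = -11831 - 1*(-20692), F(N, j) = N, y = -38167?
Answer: -1132208004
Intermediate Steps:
v(n) = -20
d = 8861 (d = -11831 + 20692 = 8861)
G = -998 (G = (-4468 - 16) + 3486 = -4484 + 3486 = -998)
(39632 + G)*(d + y) = (39632 - 998)*(8861 - 38167) = 38634*(-29306) = -1132208004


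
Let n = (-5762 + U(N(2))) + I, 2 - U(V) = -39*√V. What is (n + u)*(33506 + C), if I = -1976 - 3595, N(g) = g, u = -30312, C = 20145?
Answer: -2234188593 + 2092389*√2 ≈ -2.2312e+9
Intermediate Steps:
U(V) = 2 + 39*√V (U(V) = 2 - (-39)*√V = 2 + 39*√V)
I = -5571
n = -11331 + 39*√2 (n = (-5762 + (2 + 39*√2)) - 5571 = (-5760 + 39*√2) - 5571 = -11331 + 39*√2 ≈ -11276.)
(n + u)*(33506 + C) = ((-11331 + 39*√2) - 30312)*(33506 + 20145) = (-41643 + 39*√2)*53651 = -2234188593 + 2092389*√2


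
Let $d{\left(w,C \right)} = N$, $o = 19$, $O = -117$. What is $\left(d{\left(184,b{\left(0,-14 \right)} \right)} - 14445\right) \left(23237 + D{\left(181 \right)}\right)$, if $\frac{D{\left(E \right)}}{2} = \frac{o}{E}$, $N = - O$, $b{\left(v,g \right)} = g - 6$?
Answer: $- \frac{60262636680}{181} \approx -3.3294 \cdot 10^{8}$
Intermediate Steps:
$b{\left(v,g \right)} = -6 + g$
$N = 117$ ($N = \left(-1\right) \left(-117\right) = 117$)
$d{\left(w,C \right)} = 117$
$D{\left(E \right)} = \frac{38}{E}$ ($D{\left(E \right)} = 2 \frac{19}{E} = \frac{38}{E}$)
$\left(d{\left(184,b{\left(0,-14 \right)} \right)} - 14445\right) \left(23237 + D{\left(181 \right)}\right) = \left(117 - 14445\right) \left(23237 + \frac{38}{181}\right) = - 14328 \left(23237 + 38 \cdot \frac{1}{181}\right) = - 14328 \left(23237 + \frac{38}{181}\right) = \left(-14328\right) \frac{4205935}{181} = - \frac{60262636680}{181}$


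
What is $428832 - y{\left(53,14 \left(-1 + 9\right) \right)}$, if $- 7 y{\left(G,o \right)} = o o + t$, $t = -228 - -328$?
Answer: $\frac{3014468}{7} \approx 4.3064 \cdot 10^{5}$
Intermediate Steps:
$t = 100$ ($t = -228 + 328 = 100$)
$y{\left(G,o \right)} = - \frac{100}{7} - \frac{o^{2}}{7}$ ($y{\left(G,o \right)} = - \frac{o o + 100}{7} = - \frac{o^{2} + 100}{7} = - \frac{100 + o^{2}}{7} = - \frac{100}{7} - \frac{o^{2}}{7}$)
$428832 - y{\left(53,14 \left(-1 + 9\right) \right)} = 428832 - \left(- \frac{100}{7} - \frac{\left(14 \left(-1 + 9\right)\right)^{2}}{7}\right) = 428832 - \left(- \frac{100}{7} - \frac{\left(14 \cdot 8\right)^{2}}{7}\right) = 428832 - \left(- \frac{100}{7} - \frac{112^{2}}{7}\right) = 428832 - \left(- \frac{100}{7} - 1792\right) = 428832 - - \frac{12644}{7} = 428832 + \frac{12644}{7} = \frac{3014468}{7}$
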